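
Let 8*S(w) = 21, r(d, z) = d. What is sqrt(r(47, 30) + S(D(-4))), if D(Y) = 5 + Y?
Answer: sqrt(794)/4 ≈ 7.0445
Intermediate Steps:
S(w) = 21/8 (S(w) = (1/8)*21 = 21/8)
sqrt(r(47, 30) + S(D(-4))) = sqrt(47 + 21/8) = sqrt(397/8) = sqrt(794)/4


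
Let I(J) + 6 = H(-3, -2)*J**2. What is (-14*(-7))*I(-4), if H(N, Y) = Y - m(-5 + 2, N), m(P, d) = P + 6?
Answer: -8428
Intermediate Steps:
m(P, d) = 6 + P
H(N, Y) = -3 + Y (H(N, Y) = Y - (6 + (-5 + 2)) = Y - (6 - 3) = Y - 1*3 = Y - 3 = -3 + Y)
I(J) = -6 - 5*J**2 (I(J) = -6 + (-3 - 2)*J**2 = -6 - 5*J**2)
(-14*(-7))*I(-4) = (-14*(-7))*(-6 - 5*(-4)**2) = 98*(-6 - 5*16) = 98*(-6 - 80) = 98*(-86) = -8428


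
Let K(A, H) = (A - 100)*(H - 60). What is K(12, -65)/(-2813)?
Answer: -11000/2813 ≈ -3.9104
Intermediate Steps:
K(A, H) = (-100 + A)*(-60 + H)
K(12, -65)/(-2813) = (6000 - 100*(-65) - 60*12 + 12*(-65))/(-2813) = (6000 + 6500 - 720 - 780)*(-1/2813) = 11000*(-1/2813) = -11000/2813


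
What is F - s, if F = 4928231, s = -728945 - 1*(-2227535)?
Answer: 3429641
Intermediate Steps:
s = 1498590 (s = -728945 + 2227535 = 1498590)
F - s = 4928231 - 1*1498590 = 4928231 - 1498590 = 3429641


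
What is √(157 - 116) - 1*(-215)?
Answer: 215 + √41 ≈ 221.40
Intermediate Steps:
√(157 - 116) - 1*(-215) = √41 + 215 = 215 + √41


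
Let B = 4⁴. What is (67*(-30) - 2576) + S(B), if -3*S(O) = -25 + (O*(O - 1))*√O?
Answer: -1058213/3 ≈ -3.5274e+5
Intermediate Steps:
B = 256
S(O) = 25/3 - O^(3/2)*(-1 + O)/3 (S(O) = -(-25 + (O*(O - 1))*√O)/3 = -(-25 + (O*(-1 + O))*√O)/3 = -(-25 + O^(3/2)*(-1 + O))/3 = 25/3 - O^(3/2)*(-1 + O)/3)
(67*(-30) - 2576) + S(B) = (67*(-30) - 2576) + (25/3 - 256^(5/2)/3 + 256^(3/2)/3) = (-2010 - 2576) + (25/3 - ⅓*1048576 + (⅓)*4096) = -4586 + (25/3 - 1048576/3 + 4096/3) = -4586 - 1044455/3 = -1058213/3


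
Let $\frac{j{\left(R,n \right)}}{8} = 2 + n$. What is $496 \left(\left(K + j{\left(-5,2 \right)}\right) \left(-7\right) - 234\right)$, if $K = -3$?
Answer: $-216752$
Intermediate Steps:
$j{\left(R,n \right)} = 16 + 8 n$ ($j{\left(R,n \right)} = 8 \left(2 + n\right) = 16 + 8 n$)
$496 \left(\left(K + j{\left(-5,2 \right)}\right) \left(-7\right) - 234\right) = 496 \left(\left(-3 + \left(16 + 8 \cdot 2\right)\right) \left(-7\right) - 234\right) = 496 \left(\left(-3 + \left(16 + 16\right)\right) \left(-7\right) - 234\right) = 496 \left(\left(-3 + 32\right) \left(-7\right) - 234\right) = 496 \left(29 \left(-7\right) - 234\right) = 496 \left(-203 - 234\right) = 496 \left(-437\right) = -216752$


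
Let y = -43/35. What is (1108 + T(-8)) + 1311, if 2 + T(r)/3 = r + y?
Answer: 83486/35 ≈ 2385.3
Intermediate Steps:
y = -43/35 (y = -43*1/35 = -43/35 ≈ -1.2286)
T(r) = -339/35 + 3*r (T(r) = -6 + 3*(r - 43/35) = -6 + 3*(-43/35 + r) = -6 + (-129/35 + 3*r) = -339/35 + 3*r)
(1108 + T(-8)) + 1311 = (1108 + (-339/35 + 3*(-8))) + 1311 = (1108 + (-339/35 - 24)) + 1311 = (1108 - 1179/35) + 1311 = 37601/35 + 1311 = 83486/35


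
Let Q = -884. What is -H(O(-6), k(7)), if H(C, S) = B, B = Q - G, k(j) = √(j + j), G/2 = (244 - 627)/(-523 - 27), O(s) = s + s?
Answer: 243483/275 ≈ 885.39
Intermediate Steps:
O(s) = 2*s
G = 383/275 (G = 2*((244 - 627)/(-523 - 27)) = 2*(-383/(-550)) = 2*(-383*(-1/550)) = 2*(383/550) = 383/275 ≈ 1.3927)
k(j) = √2*√j (k(j) = √(2*j) = √2*√j)
B = -243483/275 (B = -884 - 1*383/275 = -884 - 383/275 = -243483/275 ≈ -885.39)
H(C, S) = -243483/275
-H(O(-6), k(7)) = -1*(-243483/275) = 243483/275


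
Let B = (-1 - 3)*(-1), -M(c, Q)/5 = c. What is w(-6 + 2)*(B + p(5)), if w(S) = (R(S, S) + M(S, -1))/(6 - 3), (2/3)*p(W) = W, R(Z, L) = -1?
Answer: 437/6 ≈ 72.833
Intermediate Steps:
M(c, Q) = -5*c
p(W) = 3*W/2
w(S) = -1/3 - 5*S/3 (w(S) = (-1 - 5*S)/(6 - 3) = (-1 - 5*S)/3 = (-1 - 5*S)*(1/3) = -1/3 - 5*S/3)
B = 4 (B = -4*(-1) = 4)
w(-6 + 2)*(B + p(5)) = (-1/3 - 5*(-6 + 2)/3)*(4 + (3/2)*5) = (-1/3 - 5/3*(-4))*(4 + 15/2) = (-1/3 + 20/3)*(23/2) = (19/3)*(23/2) = 437/6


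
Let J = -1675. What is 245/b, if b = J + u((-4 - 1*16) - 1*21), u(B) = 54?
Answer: -245/1621 ≈ -0.15114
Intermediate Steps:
b = -1621 (b = -1675 + 54 = -1621)
245/b = 245/(-1621) = 245*(-1/1621) = -245/1621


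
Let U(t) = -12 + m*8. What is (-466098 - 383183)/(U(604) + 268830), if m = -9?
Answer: -849281/268746 ≈ -3.1602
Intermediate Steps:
U(t) = -84 (U(t) = -12 - 9*8 = -12 - 72 = -84)
(-466098 - 383183)/(U(604) + 268830) = (-466098 - 383183)/(-84 + 268830) = -849281/268746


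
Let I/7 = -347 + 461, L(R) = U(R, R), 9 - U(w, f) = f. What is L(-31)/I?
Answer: 20/399 ≈ 0.050125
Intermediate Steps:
U(w, f) = 9 - f
L(R) = 9 - R
I = 798 (I = 7*(-347 + 461) = 7*114 = 798)
L(-31)/I = (9 - 1*(-31))/798 = (9 + 31)*(1/798) = 40*(1/798) = 20/399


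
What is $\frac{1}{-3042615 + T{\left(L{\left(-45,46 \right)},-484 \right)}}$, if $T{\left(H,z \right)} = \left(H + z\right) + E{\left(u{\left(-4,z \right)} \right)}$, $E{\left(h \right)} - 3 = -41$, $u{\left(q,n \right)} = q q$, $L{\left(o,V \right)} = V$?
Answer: $- \frac{1}{3043091} \approx -3.2861 \cdot 10^{-7}$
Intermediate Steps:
$u{\left(q,n \right)} = q^{2}$
$E{\left(h \right)} = -38$ ($E{\left(h \right)} = 3 - 41 = -38$)
$T{\left(H,z \right)} = -38 + H + z$ ($T{\left(H,z \right)} = \left(H + z\right) - 38 = -38 + H + z$)
$\frac{1}{-3042615 + T{\left(L{\left(-45,46 \right)},-484 \right)}} = \frac{1}{-3042615 - 476} = \frac{1}{-3043091} = - \frac{1}{3043091}$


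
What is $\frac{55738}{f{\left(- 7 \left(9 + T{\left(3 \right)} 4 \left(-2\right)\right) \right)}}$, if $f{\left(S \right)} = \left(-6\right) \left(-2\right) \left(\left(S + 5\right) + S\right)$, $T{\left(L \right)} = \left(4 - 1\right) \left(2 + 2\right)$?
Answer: $\frac{27869}{7338} \approx 3.7979$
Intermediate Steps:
$T{\left(L \right)} = 12$ ($T{\left(L \right)} = 3 \cdot 4 = 12$)
$f{\left(S \right)} = 60 + 24 S$ ($f{\left(S \right)} = 12 \left(\left(5 + S\right) + S\right) = 12 \left(5 + 2 S\right) = 60 + 24 S$)
$\frac{55738}{f{\left(- 7 \left(9 + T{\left(3 \right)} 4 \left(-2\right)\right) \right)}} = \frac{55738}{60 + 24 \left(- 7 \left(9 + 12 \cdot 4 \left(-2\right)\right)\right)} = \frac{55738}{60 + 24 \left(- 7 \left(9 + 48 \left(-2\right)\right)\right)} = \frac{55738}{60 + 24 \left(- 7 \left(9 - 96\right)\right)} = \frac{55738}{60 + 24 \left(\left(-7\right) \left(-87\right)\right)} = \frac{55738}{60 + 24 \cdot 609} = \frac{55738}{60 + 14616} = \frac{55738}{14676} = 55738 \cdot \frac{1}{14676} = \frac{27869}{7338}$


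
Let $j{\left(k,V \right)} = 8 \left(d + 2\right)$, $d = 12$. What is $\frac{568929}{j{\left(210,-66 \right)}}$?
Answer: $\frac{568929}{112} \approx 5079.7$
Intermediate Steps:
$j{\left(k,V \right)} = 112$ ($j{\left(k,V \right)} = 8 \left(12 + 2\right) = 8 \cdot 14 = 112$)
$\frac{568929}{j{\left(210,-66 \right)}} = \frac{568929}{112}$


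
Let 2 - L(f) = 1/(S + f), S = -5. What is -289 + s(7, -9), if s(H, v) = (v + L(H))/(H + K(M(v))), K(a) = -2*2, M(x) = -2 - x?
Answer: -583/2 ≈ -291.50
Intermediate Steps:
L(f) = 2 - 1/(-5 + f)
K(a) = -4
s(H, v) = (v + (-11 + 2*H)/(-5 + H))/(-4 + H) (s(H, v) = (v + (-11 + 2*H)/(-5 + H))/(H - 4) = (v + (-11 + 2*H)/(-5 + H))/(-4 + H))
-289 + s(7, -9) = -289 + (-11 + 2*7 - 9*(-5 + 7))/((-5 + 7)*(-4 + 7)) = -289 + (-11 + 14 - 9*2)/(2*3) = -289 + (½)*(⅓)*(-11 + 14 - 18) = -289 + (½)*(⅓)*(-15) = -289 - 5/2 = -583/2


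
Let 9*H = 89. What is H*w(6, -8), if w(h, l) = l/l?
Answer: 89/9 ≈ 9.8889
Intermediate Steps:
H = 89/9 (H = (⅑)*89 = 89/9 ≈ 9.8889)
w(h, l) = 1
H*w(6, -8) = (89/9)*1 = 89/9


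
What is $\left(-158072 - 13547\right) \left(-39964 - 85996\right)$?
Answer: $21617129240$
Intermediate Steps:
$\left(-158072 - 13547\right) \left(-39964 - 85996\right) = \left(-158072 + \left(-147687 + 134140\right)\right) \left(-125960\right) = \left(-158072 - 13547\right) \left(-125960\right) = \left(-171619\right) \left(-125960\right) = 21617129240$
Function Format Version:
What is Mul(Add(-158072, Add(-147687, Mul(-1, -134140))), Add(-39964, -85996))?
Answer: 21617129240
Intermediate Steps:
Mul(Add(-158072, Add(-147687, Mul(-1, -134140))), Add(-39964, -85996)) = Mul(Add(-158072, Add(-147687, 134140)), -125960) = Mul(Add(-158072, -13547), -125960) = Mul(-171619, -125960) = 21617129240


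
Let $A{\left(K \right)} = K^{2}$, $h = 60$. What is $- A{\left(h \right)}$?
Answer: $-3600$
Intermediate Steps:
$- A{\left(h \right)} = - 60^{2} = \left(-1\right) 3600 = -3600$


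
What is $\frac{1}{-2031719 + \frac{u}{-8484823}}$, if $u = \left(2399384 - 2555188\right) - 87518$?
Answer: $- \frac{8484823}{17238775857415} \approx -4.9219 \cdot 10^{-7}$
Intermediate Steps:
$u = -243322$ ($u = -155804 - 87518 = -243322$)
$\frac{1}{-2031719 + \frac{u}{-8484823}} = \frac{1}{-2031719 - \frac{243322}{-8484823}} = \frac{1}{-2031719 - - \frac{243322}{8484823}} = \frac{1}{-2031719 + \frac{243322}{8484823}} = \frac{1}{- \frac{17238775857415}{8484823}} = - \frac{8484823}{17238775857415}$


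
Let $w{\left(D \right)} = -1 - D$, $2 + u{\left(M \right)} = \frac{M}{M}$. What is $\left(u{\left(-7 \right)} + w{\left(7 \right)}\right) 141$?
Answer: $-1269$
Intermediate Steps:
$u{\left(M \right)} = -1$ ($u{\left(M \right)} = -2 + \frac{M}{M} = -2 + 1 = -1$)
$\left(u{\left(-7 \right)} + w{\left(7 \right)}\right) 141 = \left(-1 - 8\right) 141 = \left(-9\right) 141 = -1269$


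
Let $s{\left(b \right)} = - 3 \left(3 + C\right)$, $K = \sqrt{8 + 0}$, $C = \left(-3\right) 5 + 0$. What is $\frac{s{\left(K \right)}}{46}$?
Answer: $\frac{18}{23} \approx 0.78261$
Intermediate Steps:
$C = -15$ ($C = -15 + 0 = -15$)
$K = 2 \sqrt{2}$ ($K = \sqrt{8} = 2 \sqrt{2} \approx 2.8284$)
$s{\left(b \right)} = 36$ ($s{\left(b \right)} = - 3 \left(3 - 15\right) = \left(-3\right) \left(-12\right) = 36$)
$\frac{s{\left(K \right)}}{46} = \frac{36}{46} = 36 \cdot \frac{1}{46} = \frac{18}{23}$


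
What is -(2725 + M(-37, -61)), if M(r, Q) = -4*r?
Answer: -2873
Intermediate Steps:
-(2725 + M(-37, -61)) = -(2725 - 4*(-37)) = -(2725 + 148) = -1*2873 = -2873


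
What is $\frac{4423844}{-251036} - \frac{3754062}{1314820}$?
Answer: $- \frac{64990031503}{3173722630} \approx -20.478$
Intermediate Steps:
$\frac{4423844}{-251036} - \frac{3754062}{1314820} = 4423844 \left(- \frac{1}{251036}\right) - \frac{144387}{50570} = - \frac{1105961}{62759} - \frac{144387}{50570} = - \frac{64990031503}{3173722630}$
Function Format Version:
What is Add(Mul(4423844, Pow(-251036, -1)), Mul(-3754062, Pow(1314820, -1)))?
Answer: Rational(-64990031503, 3173722630) ≈ -20.478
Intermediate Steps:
Add(Mul(4423844, Pow(-251036, -1)), Mul(-3754062, Pow(1314820, -1))) = Add(Mul(4423844, Rational(-1, 251036)), Mul(-3754062, Rational(1, 1314820))) = Add(Rational(-1105961, 62759), Rational(-144387, 50570)) = Rational(-64990031503, 3173722630)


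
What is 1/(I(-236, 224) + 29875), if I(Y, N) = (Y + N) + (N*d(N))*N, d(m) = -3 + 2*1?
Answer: -1/20313 ≈ -4.9230e-5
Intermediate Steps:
d(m) = -1 (d(m) = -3 + 2 = -1)
I(Y, N) = N + Y - N² (I(Y, N) = (Y + N) + (N*(-1))*N = (N + Y) + (-N)*N = (N + Y) - N² = N + Y - N²)
1/(I(-236, 224) + 29875) = 1/((224 - 236 - 1*224²) + 29875) = 1/((224 - 236 - 1*50176) + 29875) = 1/((224 - 236 - 50176) + 29875) = 1/(-50188 + 29875) = 1/(-20313) = -1/20313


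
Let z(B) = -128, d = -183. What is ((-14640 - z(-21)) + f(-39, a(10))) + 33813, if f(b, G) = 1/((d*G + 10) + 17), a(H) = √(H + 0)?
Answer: 716626826/37129 - 61*√10/111387 ≈ 19301.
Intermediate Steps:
a(H) = √H
f(b, G) = 1/(27 - 183*G) (f(b, G) = 1/((-183*G + 10) + 17) = 1/((10 - 183*G) + 17) = 1/(27 - 183*G))
((-14640 - z(-21)) + f(-39, a(10))) + 33813 = ((-14640 - 1*(-128)) + 1/(3*(9 - 61*√10))) + 33813 = ((-14640 + 128) + 1/(3*(9 - 61*√10))) + 33813 = (-14512 + 1/(3*(9 - 61*√10))) + 33813 = 19301 + 1/(3*(9 - 61*√10))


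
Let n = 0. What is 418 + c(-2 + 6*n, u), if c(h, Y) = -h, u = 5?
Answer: 420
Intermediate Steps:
418 + c(-2 + 6*n, u) = 418 - (-2 + 6*0) = 418 - (-2 + 0) = 418 - 1*(-2) = 418 + 2 = 420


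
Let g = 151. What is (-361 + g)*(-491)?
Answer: 103110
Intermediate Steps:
(-361 + g)*(-491) = (-361 + 151)*(-491) = -210*(-491) = 103110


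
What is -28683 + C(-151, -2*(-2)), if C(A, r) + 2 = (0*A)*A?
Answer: -28685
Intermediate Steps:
C(A, r) = -2 (C(A, r) = -2 + (0*A)*A = -2 + 0*A = -2 + 0 = -2)
-28683 + C(-151, -2*(-2)) = -28683 - 2 = -28685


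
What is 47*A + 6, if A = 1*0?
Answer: 6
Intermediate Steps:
A = 0
47*A + 6 = 47*0 + 6 = 0 + 6 = 6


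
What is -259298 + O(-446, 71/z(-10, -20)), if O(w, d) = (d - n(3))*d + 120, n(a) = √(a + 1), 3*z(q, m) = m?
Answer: -103617311/400 ≈ -2.5904e+5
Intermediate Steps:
z(q, m) = m/3
n(a) = √(1 + a)
O(w, d) = 120 + d*(-2 + d) (O(w, d) = (d - √(1 + 3))*d + 120 = (d - √4)*d + 120 = (d - 1*2)*d + 120 = (d - 2)*d + 120 = (-2 + d)*d + 120 = d*(-2 + d) + 120 = 120 + d*(-2 + d))
-259298 + O(-446, 71/z(-10, -20)) = -259298 + (120 + (71/(((⅓)*(-20))))² - 142/((⅓)*(-20))) = -259298 + (120 + (71/(-20/3))² - 142/(-20/3)) = -259298 + (120 + (71*(-3/20))² - 142*(-3)/20) = -259298 + (120 + (-213/20)² - 2*(-213/20)) = -259298 + (120 + 45369/400 + 213/10) = -259298 + 101889/400 = -103617311/400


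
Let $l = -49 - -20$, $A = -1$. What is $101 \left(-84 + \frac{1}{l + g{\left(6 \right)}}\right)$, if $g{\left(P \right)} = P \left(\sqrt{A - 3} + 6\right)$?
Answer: $- \frac{1636705}{193} - \frac{1212 i}{193} \approx -8480.3 - 6.2798 i$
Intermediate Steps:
$l = -29$ ($l = -49 + 20 = -29$)
$g{\left(P \right)} = P \left(6 + 2 i\right)$ ($g{\left(P \right)} = P \left(\sqrt{-1 - 3} + 6\right) = P \left(\sqrt{-4} + 6\right) = P \left(2 i + 6\right) = P \left(6 + 2 i\right)$)
$101 \left(-84 + \frac{1}{l + g{\left(6 \right)}}\right) = 101 \left(-84 + \frac{1}{-29 + 2 \cdot 6 \left(3 + i\right)}\right) = 101 \left(-84 + \frac{1}{-29 + \left(36 + 12 i\right)}\right) = 101 \left(-84 + \frac{1}{7 + 12 i}\right) = 101 \left(-84 + \frac{7 - 12 i}{193}\right) = -8484 + \frac{101 \left(7 - 12 i\right)}{193}$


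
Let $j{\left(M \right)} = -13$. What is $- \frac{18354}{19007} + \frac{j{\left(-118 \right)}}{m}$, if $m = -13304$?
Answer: $- \frac{243934525}{252869128} \approx -0.96467$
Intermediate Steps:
$- \frac{18354}{19007} + \frac{j{\left(-118 \right)}}{m} = - \frac{18354}{19007} - \frac{13}{-13304} = \left(-18354\right) \frac{1}{19007} - - \frac{13}{13304} = - \frac{18354}{19007} + \frac{13}{13304} = - \frac{243934525}{252869128}$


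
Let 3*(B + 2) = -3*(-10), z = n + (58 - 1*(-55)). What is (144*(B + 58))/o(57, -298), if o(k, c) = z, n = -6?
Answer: 9504/107 ≈ 88.822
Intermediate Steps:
z = 107 (z = -6 + (58 - 1*(-55)) = -6 + (58 + 55) = -6 + 113 = 107)
o(k, c) = 107
B = 8 (B = -2 + (-3*(-10))/3 = -2 + (⅓)*30 = -2 + 10 = 8)
(144*(B + 58))/o(57, -298) = (144*(8 + 58))/107 = (144*66)*(1/107) = 9504*(1/107) = 9504/107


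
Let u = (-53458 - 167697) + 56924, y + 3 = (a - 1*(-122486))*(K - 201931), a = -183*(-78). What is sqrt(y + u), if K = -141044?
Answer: I*sqrt(46905425234) ≈ 2.1658e+5*I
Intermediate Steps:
a = 14274
y = -46905261003 (y = -3 + (14274 - 1*(-122486))*(-141044 - 201931) = -3 + (14274 + 122486)*(-342975) = -3 + 136760*(-342975) = -3 - 46905261000 = -46905261003)
u = -164231 (u = -221155 + 56924 = -164231)
sqrt(y + u) = sqrt(-46905261003 - 164231) = sqrt(-46905425234) = I*sqrt(46905425234)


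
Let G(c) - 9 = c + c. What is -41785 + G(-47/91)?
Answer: -3801710/91 ≈ -41777.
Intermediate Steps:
G(c) = 9 + 2*c (G(c) = 9 + (c + c) = 9 + 2*c)
-41785 + G(-47/91) = -41785 + (9 + 2*(-47/91)) = -41785 + (9 - 94/91) = -41785 + 725/91 = -3801710/91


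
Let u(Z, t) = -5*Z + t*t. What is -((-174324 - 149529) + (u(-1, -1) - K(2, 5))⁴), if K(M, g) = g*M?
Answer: 323597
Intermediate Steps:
u(Z, t) = t² - 5*Z (u(Z, t) = -5*Z + t² = t² - 5*Z)
K(M, g) = M*g
-((-174324 - 149529) + (u(-1, -1) - K(2, 5))⁴) = -((-174324 - 149529) + (((-1)² - 5*(-1)) - 2*5)⁴) = -(-323853 + ((1 + 5) - 1*10)⁴) = -(-323853 + (6 - 10)⁴) = -(-323853 + (-4)⁴) = -(-323853 + 256) = -1*(-323597) = 323597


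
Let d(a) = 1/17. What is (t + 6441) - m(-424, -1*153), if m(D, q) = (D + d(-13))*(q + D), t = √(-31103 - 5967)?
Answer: -4048942/17 + I*√37070 ≈ -2.3817e+5 + 192.54*I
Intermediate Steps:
d(a) = 1/17
t = I*√37070 (t = √(-37070) = I*√37070 ≈ 192.54*I)
m(D, q) = (1/17 + D)*(D + q) (m(D, q) = (D + 1/17)*(q + D) = (1/17 + D)*(D + q))
(t + 6441) - m(-424, -1*153) = (I*√37070 + 6441) - ((-424)² + (1/17)*(-424) + (-1*153)/17 - (-424)*153) = (6441 + I*√37070) - (179776 - 424/17 + (1/17)*(-153) - 424*(-153)) = (6441 + I*√37070) - (179776 - 424/17 - 9 + 64872) = (6441 + I*√37070) - 1*4158439/17 = (6441 + I*√37070) - 4158439/17 = -4048942/17 + I*√37070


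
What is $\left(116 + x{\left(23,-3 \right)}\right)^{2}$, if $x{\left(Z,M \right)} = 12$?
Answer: $16384$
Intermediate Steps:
$\left(116 + x{\left(23,-3 \right)}\right)^{2} = \left(116 + 12\right)^{2} = 128^{2} = 16384$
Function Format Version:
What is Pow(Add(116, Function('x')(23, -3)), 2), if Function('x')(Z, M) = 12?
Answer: 16384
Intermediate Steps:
Pow(Add(116, Function('x')(23, -3)), 2) = Pow(Add(116, 12), 2) = Pow(128, 2) = 16384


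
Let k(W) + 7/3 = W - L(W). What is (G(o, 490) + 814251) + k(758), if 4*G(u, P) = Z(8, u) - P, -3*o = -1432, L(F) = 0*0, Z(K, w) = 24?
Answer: 4889341/6 ≈ 8.1489e+5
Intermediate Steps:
L(F) = 0
o = 1432/3 (o = -⅓*(-1432) = 1432/3 ≈ 477.33)
G(u, P) = 6 - P/4 (G(u, P) = (24 - P)/4 = 6 - P/4)
k(W) = -7/3 + W (k(W) = -7/3 + (W - 1*0) = -7/3 + (W + 0) = -7/3 + W)
(G(o, 490) + 814251) + k(758) = ((6 - ¼*490) + 814251) + (-7/3 + 758) = ((6 - 245/2) + 814251) + 2267/3 = (-233/2 + 814251) + 2267/3 = 1628269/2 + 2267/3 = 4889341/6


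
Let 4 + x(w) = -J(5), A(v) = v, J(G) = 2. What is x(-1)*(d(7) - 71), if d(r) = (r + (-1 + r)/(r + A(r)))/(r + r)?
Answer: 20718/49 ≈ 422.82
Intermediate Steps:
x(w) = -6 (x(w) = -4 - 1*2 = -4 - 2 = -6)
d(r) = (r + (-1 + r)/(2*r))/(2*r) (d(r) = (r + (-1 + r)/(r + r))/(r + r) = (r + (-1 + r)/((2*r)))/((2*r)) = (r + (-1 + r)*(1/(2*r)))*(1/(2*r)) = (r + (-1 + r)/(2*r))*(1/(2*r)) = (r + (-1 + r)/(2*r))/(2*r))
x(-1)*(d(7) - 71) = -6*((1/4)*(-1 + 7 + 2*7**2)/7**2 - 71) = -6*((1/4)*(1/49)*(-1 + 7 + 2*49) - 71) = -6*((1/4)*(1/49)*(-1 + 7 + 98) - 71) = -6*((1/4)*(1/49)*104 - 71) = -6*(26/49 - 71) = -6*(-3453/49) = 20718/49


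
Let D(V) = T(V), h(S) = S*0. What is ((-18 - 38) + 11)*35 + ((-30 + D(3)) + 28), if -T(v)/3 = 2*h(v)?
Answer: -1577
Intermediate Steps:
h(S) = 0
T(v) = 0 (T(v) = -6*0 = -3*0 = 0)
D(V) = 0
((-18 - 38) + 11)*35 + ((-30 + D(3)) + 28) = ((-18 - 38) + 11)*35 + ((-30 + 0) + 28) = (-56 + 11)*35 + (-30 + 28) = -45*35 - 2 = -1575 - 2 = -1577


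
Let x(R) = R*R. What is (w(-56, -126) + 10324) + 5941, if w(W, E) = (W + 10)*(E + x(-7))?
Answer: 19807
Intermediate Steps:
x(R) = R**2
w(W, E) = (10 + W)*(49 + E) (w(W, E) = (W + 10)*(E + (-7)**2) = (10 + W)*(E + 49) = (10 + W)*(49 + E))
(w(-56, -126) + 10324) + 5941 = ((490 + 10*(-126) + 49*(-56) - 126*(-56)) + 10324) + 5941 = ((490 - 1260 - 2744 + 7056) + 10324) + 5941 = (3542 + 10324) + 5941 = 13866 + 5941 = 19807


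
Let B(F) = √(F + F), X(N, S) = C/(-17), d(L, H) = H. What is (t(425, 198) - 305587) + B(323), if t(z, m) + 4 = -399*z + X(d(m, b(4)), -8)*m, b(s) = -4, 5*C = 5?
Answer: -8078020/17 + √646 ≈ -4.7515e+5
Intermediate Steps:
C = 1 (C = (⅕)*5 = 1)
X(N, S) = -1/17 (X(N, S) = 1/(-17) = 1*(-1/17) = -1/17)
B(F) = √2*√F (B(F) = √(2*F) = √2*√F)
t(z, m) = -4 - 399*z - m/17 (t(z, m) = -4 + (-399*z - m/17) = -4 - 399*z - m/17)
(t(425, 198) - 305587) + B(323) = ((-4 - 399*425 - 1/17*198) - 305587) + √2*√323 = ((-4 - 169575 - 198/17) - 305587) + √646 = (-2883041/17 - 305587) + √646 = -8078020/17 + √646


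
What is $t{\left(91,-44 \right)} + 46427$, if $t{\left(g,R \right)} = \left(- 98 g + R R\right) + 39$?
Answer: $39484$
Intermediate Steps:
$t{\left(g,R \right)} = 39 + R^{2} - 98 g$ ($t{\left(g,R \right)} = \left(- 98 g + R^{2}\right) + 39 = \left(R^{2} - 98 g\right) + 39 = 39 + R^{2} - 98 g$)
$t{\left(91,-44 \right)} + 46427 = \left(39 + \left(-44\right)^{2} - 8918\right) + 46427 = \left(39 + 1936 - 8918\right) + 46427 = -6943 + 46427 = 39484$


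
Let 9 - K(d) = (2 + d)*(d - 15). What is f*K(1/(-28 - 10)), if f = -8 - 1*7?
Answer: -837315/1444 ≈ -579.86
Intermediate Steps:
f = -15 (f = -8 - 7 = -15)
K(d) = 9 - (-15 + d)*(2 + d) (K(d) = 9 - (2 + d)*(d - 15) = 9 - (2 + d)*(-15 + d) = 9 - (-15 + d)*(2 + d))
f*K(1/(-28 - 10)) = -15*(39 - (1/(-28 - 10))**2 + 13/(-28 - 10)) = -15*(39 - (1/(-38))**2 + 13/(-38)) = -15*(39 - (-1/38)**2 + 13*(-1/38)) = -15*(39 - 1*1/1444 - 13/38) = -15*(39 - 1/1444 - 13/38) = -15*55821/1444 = -837315/1444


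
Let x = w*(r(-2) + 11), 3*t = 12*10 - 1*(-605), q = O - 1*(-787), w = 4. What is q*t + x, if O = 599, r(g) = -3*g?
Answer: 335018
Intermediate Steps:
q = 1386 (q = 599 - 1*(-787) = 599 + 787 = 1386)
t = 725/3 (t = (12*10 - 1*(-605))/3 = (120 + 605)/3 = (⅓)*725 = 725/3 ≈ 241.67)
x = 68 (x = 4*(-3*(-2) + 11) = 4*(6 + 11) = 4*17 = 68)
q*t + x = 1386*(725/3) + 68 = 334950 + 68 = 335018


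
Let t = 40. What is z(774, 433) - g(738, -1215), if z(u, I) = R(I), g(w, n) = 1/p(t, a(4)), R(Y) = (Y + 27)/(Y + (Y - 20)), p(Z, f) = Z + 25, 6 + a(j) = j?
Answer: 14527/27495 ≈ 0.52835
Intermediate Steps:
a(j) = -6 + j
p(Z, f) = 25 + Z
R(Y) = (27 + Y)/(-20 + 2*Y) (R(Y) = (27 + Y)/(Y + (-20 + Y)) = (27 + Y)/(-20 + 2*Y))
g(w, n) = 1/65 (g(w, n) = 1/(25 + 40) = 1/65)
z(u, I) = (27 + I)/(2*(-10 + I))
z(774, 433) - g(738, -1215) = (27 + 433)/(2*(-10 + 433)) - 1*1/65 = (½)*460/423 - 1/65 = (½)*(1/423)*460 - 1/65 = 230/423 - 1/65 = 14527/27495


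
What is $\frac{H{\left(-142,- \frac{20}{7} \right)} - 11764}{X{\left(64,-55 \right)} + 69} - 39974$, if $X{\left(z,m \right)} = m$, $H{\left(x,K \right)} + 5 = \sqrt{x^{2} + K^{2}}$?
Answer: $- \frac{571405}{14} + \frac{\sqrt{247109}}{49} \approx -40805.0$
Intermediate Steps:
$H{\left(x,K \right)} = -5 + \sqrt{K^{2} + x^{2}}$ ($H{\left(x,K \right)} = -5 + \sqrt{x^{2} + K^{2}} = -5 + \sqrt{K^{2} + x^{2}}$)
$\frac{H{\left(-142,- \frac{20}{7} \right)} - 11764}{X{\left(64,-55 \right)} + 69} - 39974 = \frac{\left(-5 + \sqrt{\left(- \frac{20}{7}\right)^{2} + \left(-142\right)^{2}}\right) - 11764}{-55 + 69} - 39974 = \frac{\left(-5 + \sqrt{\left(\left(-20\right) \frac{1}{7}\right)^{2} + 20164}\right) - 11764}{14} - 39974 = \left(\left(-5 + \sqrt{\left(- \frac{20}{7}\right)^{2} + 20164}\right) - 11764\right) \frac{1}{14} - 39974 = \left(\left(-5 + \sqrt{\frac{400}{49} + 20164}\right) - 11764\right) \frac{1}{14} - 39974 = \left(\left(-5 + \sqrt{\frac{988436}{49}}\right) - 11764\right) \frac{1}{14} - 39974 = \left(\left(-5 + \frac{2 \sqrt{247109}}{7}\right) - 11764\right) \frac{1}{14} - 39974 = \left(-11769 + \frac{2 \sqrt{247109}}{7}\right) \frac{1}{14} - 39974 = \left(- \frac{11769}{14} + \frac{\sqrt{247109}}{49}\right) - 39974 = - \frac{571405}{14} + \frac{\sqrt{247109}}{49}$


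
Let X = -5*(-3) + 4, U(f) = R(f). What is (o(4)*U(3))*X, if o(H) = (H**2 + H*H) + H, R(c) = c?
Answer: 2052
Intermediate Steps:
U(f) = f
X = 19 (X = 15 + 4 = 19)
o(H) = H + 2*H**2 (o(H) = (H**2 + H**2) + H = 2*H**2 + H = H + 2*H**2)
(o(4)*U(3))*X = ((4*(1 + 2*4))*3)*19 = ((4*(1 + 8))*3)*19 = ((4*9)*3)*19 = (36*3)*19 = 108*19 = 2052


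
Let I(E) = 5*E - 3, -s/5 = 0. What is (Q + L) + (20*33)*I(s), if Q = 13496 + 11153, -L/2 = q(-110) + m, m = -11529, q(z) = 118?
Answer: 45491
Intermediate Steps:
s = 0 (s = -5*0 = 0)
I(E) = -3 + 5*E
L = 22822 (L = -2*(118 - 11529) = -2*(-11411) = 22822)
Q = 24649
(Q + L) + (20*33)*I(s) = (24649 + 22822) + (20*33)*(-3 + 5*0) = 47471 + 660*(-3 + 0) = 47471 + 660*(-3) = 47471 - 1980 = 45491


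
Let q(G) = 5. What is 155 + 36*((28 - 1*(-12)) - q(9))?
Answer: 1415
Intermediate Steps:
155 + 36*((28 - 1*(-12)) - q(9)) = 155 + 36*((28 - 1*(-12)) - 1*5) = 155 + 36*((28 + 12) - 5) = 155 + 36*(40 - 5) = 155 + 36*35 = 155 + 1260 = 1415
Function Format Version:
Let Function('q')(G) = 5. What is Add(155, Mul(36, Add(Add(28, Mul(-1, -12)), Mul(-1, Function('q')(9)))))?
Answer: 1415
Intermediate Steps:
Add(155, Mul(36, Add(Add(28, Mul(-1, -12)), Mul(-1, Function('q')(9))))) = Add(155, Mul(36, Add(Add(28, Mul(-1, -12)), Mul(-1, 5)))) = Add(155, Mul(36, Add(Add(28, 12), -5))) = Add(155, Mul(36, Add(40, -5))) = Add(155, Mul(36, 35)) = Add(155, 1260) = 1415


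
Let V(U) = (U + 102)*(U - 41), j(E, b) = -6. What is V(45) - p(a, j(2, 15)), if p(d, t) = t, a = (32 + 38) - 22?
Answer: 594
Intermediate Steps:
a = 48 (a = 70 - 22 = 48)
V(U) = (-41 + U)*(102 + U) (V(U) = (102 + U)*(-41 + U) = (-41 + U)*(102 + U))
V(45) - p(a, j(2, 15)) = (-4182 + 45² + 61*45) - 1*(-6) = (-4182 + 2025 + 2745) + 6 = 588 + 6 = 594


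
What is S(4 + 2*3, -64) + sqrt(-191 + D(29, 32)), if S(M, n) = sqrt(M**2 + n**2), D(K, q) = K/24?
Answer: 2*sqrt(1049) + I*sqrt(27330)/12 ≈ 64.776 + 13.776*I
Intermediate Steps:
D(K, q) = K/24 (D(K, q) = K*(1/24) = K/24)
S(4 + 2*3, -64) + sqrt(-191 + D(29, 32)) = sqrt((4 + 2*3)**2 + (-64)**2) + sqrt(-191 + (1/24)*29) = sqrt((4 + 6)**2 + 4096) + sqrt(-191 + 29/24) = sqrt(10**2 + 4096) + sqrt(-4555/24) = sqrt(100 + 4096) + I*sqrt(27330)/12 = sqrt(4196) + I*sqrt(27330)/12 = 2*sqrt(1049) + I*sqrt(27330)/12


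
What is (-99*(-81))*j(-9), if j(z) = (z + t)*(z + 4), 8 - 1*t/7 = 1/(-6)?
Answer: -3862485/2 ≈ -1.9312e+6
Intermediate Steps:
t = 343/6 (t = 56 - 7/(-6) = 56 - 7*(-1)/6 = 56 - 7*(-1/6) = 56 + 7/6 = 343/6 ≈ 57.167)
j(z) = (4 + z)*(343/6 + z) (j(z) = (z + 343/6)*(z + 4) = (343/6 + z)*(4 + z) = (4 + z)*(343/6 + z))
(-99*(-81))*j(-9) = (-99*(-81))*(686/3 + (-9)**2 + (367/6)*(-9)) = 8019*(686/3 + 81 - 1101/2) = 8019*(-1445/6) = -3862485/2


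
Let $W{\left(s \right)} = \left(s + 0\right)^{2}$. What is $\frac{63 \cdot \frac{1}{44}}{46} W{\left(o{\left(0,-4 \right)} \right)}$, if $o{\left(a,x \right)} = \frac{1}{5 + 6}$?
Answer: $\frac{63}{244904} \approx 0.00025724$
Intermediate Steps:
$o{\left(a,x \right)} = \frac{1}{11}$
$W{\left(s \right)} = s^{2}$
$\frac{63 \cdot \frac{1}{44}}{46} W{\left(o{\left(0,-4 \right)} \right)} = \frac{\frac{1}{46} \cdot \frac{63}{44}}{121} = \frac{63 \cdot \frac{1}{44}}{46} \cdot \frac{1}{121} = \frac{1}{46} \cdot \frac{63}{44} \cdot \frac{1}{121} = \frac{63}{2024} \cdot \frac{1}{121} = \frac{63}{244904}$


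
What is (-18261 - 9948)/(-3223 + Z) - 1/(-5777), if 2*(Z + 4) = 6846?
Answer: -162963197/1132292 ≈ -143.92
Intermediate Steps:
Z = 3419 (Z = -4 + (1/2)*6846 = -4 + 3423 = 3419)
(-18261 - 9948)/(-3223 + Z) - 1/(-5777) = (-18261 - 9948)/(-3223 + 3419) - 1/(-5777) = -28209/196 - 1*(-1/5777) = -28209*1/196 + 1/5777 = -28209/196 + 1/5777 = -162963197/1132292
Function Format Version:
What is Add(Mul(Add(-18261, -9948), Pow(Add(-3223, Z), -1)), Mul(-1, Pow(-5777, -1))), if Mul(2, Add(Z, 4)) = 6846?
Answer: Rational(-162963197, 1132292) ≈ -143.92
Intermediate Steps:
Z = 3419 (Z = Add(-4, Mul(Rational(1, 2), 6846)) = Add(-4, 3423) = 3419)
Add(Mul(Add(-18261, -9948), Pow(Add(-3223, Z), -1)), Mul(-1, Pow(-5777, -1))) = Add(Mul(Add(-18261, -9948), Pow(Add(-3223, 3419), -1)), Mul(-1, Pow(-5777, -1))) = Add(Mul(-28209, Pow(196, -1)), Mul(-1, Rational(-1, 5777))) = Add(Mul(-28209, Rational(1, 196)), Rational(1, 5777)) = Add(Rational(-28209, 196), Rational(1, 5777)) = Rational(-162963197, 1132292)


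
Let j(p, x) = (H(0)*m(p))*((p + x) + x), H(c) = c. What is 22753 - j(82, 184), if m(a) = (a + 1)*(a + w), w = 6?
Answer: 22753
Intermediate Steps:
m(a) = (1 + a)*(6 + a) (m(a) = (a + 1)*(a + 6) = (1 + a)*(6 + a))
j(p, x) = 0 (j(p, x) = (0*(6 + p**2 + 7*p))*((p + x) + x) = 0*(p + 2*x) = 0)
22753 - j(82, 184) = 22753 - 1*0 = 22753 + 0 = 22753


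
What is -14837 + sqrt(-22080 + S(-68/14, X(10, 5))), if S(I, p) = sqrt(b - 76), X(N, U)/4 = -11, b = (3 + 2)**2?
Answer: -14837 + sqrt(-22080 + I*sqrt(51)) ≈ -14837.0 + 148.59*I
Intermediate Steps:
b = 25 (b = 5**2 = 25)
X(N, U) = -44 (X(N, U) = 4*(-11) = -44)
S(I, p) = I*sqrt(51) (S(I, p) = sqrt(25 - 76) = sqrt(-51) = I*sqrt(51))
-14837 + sqrt(-22080 + S(-68/14, X(10, 5))) = -14837 + sqrt(-22080 + I*sqrt(51))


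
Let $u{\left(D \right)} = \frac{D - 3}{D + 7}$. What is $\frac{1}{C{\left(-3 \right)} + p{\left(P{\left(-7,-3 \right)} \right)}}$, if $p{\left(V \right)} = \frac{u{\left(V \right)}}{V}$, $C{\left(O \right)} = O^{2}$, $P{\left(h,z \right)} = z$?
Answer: $\frac{2}{19} \approx 0.10526$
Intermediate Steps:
$u{\left(D \right)} = \frac{-3 + D}{7 + D}$
$p{\left(V \right)} = \frac{-3 + V}{V \left(7 + V\right)}$ ($p{\left(V \right)} = \frac{\frac{1}{7 + V} \left(-3 + V\right)}{V} = \frac{-3 + V}{V \left(7 + V\right)}$)
$\frac{1}{C{\left(-3 \right)} + p{\left(P{\left(-7,-3 \right)} \right)}} = \frac{1}{\left(-3\right)^{2} + \frac{-3 - 3}{\left(-3\right) \left(7 - 3\right)}} = \frac{1}{9 - \frac{1}{3} \cdot \frac{1}{4} \left(-6\right)} = \frac{1}{9 - \frac{1}{12} \left(-6\right)} = \frac{1}{9 + \frac{1}{2}} = \frac{1}{\frac{19}{2}} = \frac{2}{19}$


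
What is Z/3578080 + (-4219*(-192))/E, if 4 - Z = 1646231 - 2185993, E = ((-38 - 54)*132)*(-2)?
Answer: 1378563629/41147920 ≈ 33.503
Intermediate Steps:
E = 24288 (E = -92*132*(-2) = -12144*(-2) = 24288)
Z = 539766 (Z = 4 - (1646231 - 2185993) = 4 - 1*(-539762) = 4 + 539762 = 539766)
Z/3578080 + (-4219*(-192))/E = 539766/3578080 - 4219*(-192)/24288 = 539766*(1/3578080) + 810048*(1/24288) = 269883/1789040 + 8438/253 = 1378563629/41147920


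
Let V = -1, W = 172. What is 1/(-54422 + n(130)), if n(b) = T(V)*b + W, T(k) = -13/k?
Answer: -1/52560 ≈ -1.9026e-5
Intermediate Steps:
n(b) = 172 + 13*b (n(b) = (-13/(-1))*b + 172 = (-13*(-1))*b + 172 = 13*b + 172 = 172 + 13*b)
1/(-54422 + n(130)) = 1/(-54422 + (172 + 13*130)) = 1/(-54422 + (172 + 1690)) = 1/(-54422 + 1862) = 1/(-52560) = -1/52560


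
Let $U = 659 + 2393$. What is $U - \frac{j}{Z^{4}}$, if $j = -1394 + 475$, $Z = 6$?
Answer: $\frac{3956311}{1296} \approx 3052.7$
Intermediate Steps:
$U = 3052$
$j = -919$
$U - \frac{j}{Z^{4}} = 3052 - - \frac{919}{6^{4}} = 3052 - - \frac{919}{1296} = 3052 + \frac{919}{1296} = \frac{3956311}{1296}$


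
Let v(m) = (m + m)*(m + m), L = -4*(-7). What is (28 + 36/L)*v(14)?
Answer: 22960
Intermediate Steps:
L = 28
v(m) = 4*m² (v(m) = (2*m)*(2*m) = 4*m²)
(28 + 36/L)*v(14) = (28 + 36/28)*(4*14²) = (28 + 36*(1/28))*(4*196) = (28 + 9/7)*784 = (205/7)*784 = 22960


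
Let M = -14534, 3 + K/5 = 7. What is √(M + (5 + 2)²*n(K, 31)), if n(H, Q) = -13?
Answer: I*√15171 ≈ 123.17*I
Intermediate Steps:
K = 20 (K = -15 + 5*7 = -15 + 35 = 20)
√(M + (5 + 2)²*n(K, 31)) = √(-14534 + (5 + 2)²*(-13)) = √(-14534 + 7²*(-13)) = √(-14534 + 49*(-13)) = √(-14534 - 637) = √(-15171) = I*√15171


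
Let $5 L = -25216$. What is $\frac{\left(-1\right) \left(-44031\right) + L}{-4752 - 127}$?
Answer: $- \frac{11467}{1435} \approx -7.9909$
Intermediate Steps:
$L = - \frac{25216}{5}$ ($L = \frac{1}{5} \left(-25216\right) = - \frac{25216}{5} \approx -5043.2$)
$\frac{\left(-1\right) \left(-44031\right) + L}{-4752 - 127} = \frac{\left(-1\right) \left(-44031\right) - \frac{25216}{5}}{-4752 - 127} = \frac{44031 - \frac{25216}{5}}{-4879} = \frac{194939}{5} \left(- \frac{1}{4879}\right) = - \frac{11467}{1435}$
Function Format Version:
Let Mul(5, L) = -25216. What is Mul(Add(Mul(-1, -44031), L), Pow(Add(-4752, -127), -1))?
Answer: Rational(-11467, 1435) ≈ -7.9909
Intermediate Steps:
L = Rational(-25216, 5) (L = Mul(Rational(1, 5), -25216) = Rational(-25216, 5) ≈ -5043.2)
Mul(Add(Mul(-1, -44031), L), Pow(Add(-4752, -127), -1)) = Mul(Add(Mul(-1, -44031), Rational(-25216, 5)), Pow(Add(-4752, -127), -1)) = Mul(Add(44031, Rational(-25216, 5)), Pow(-4879, -1)) = Mul(Rational(194939, 5), Rational(-1, 4879)) = Rational(-11467, 1435)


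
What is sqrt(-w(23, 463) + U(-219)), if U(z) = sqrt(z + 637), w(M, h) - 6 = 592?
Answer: sqrt(-598 + sqrt(418)) ≈ 24.032*I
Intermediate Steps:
w(M, h) = 598 (w(M, h) = 6 + 592 = 598)
U(z) = sqrt(637 + z)
sqrt(-w(23, 463) + U(-219)) = sqrt(-1*598 + sqrt(637 - 219)) = sqrt(-598 + sqrt(418))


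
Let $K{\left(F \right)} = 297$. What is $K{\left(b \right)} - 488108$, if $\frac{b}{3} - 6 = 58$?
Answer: $-487811$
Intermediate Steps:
$b = 192$ ($b = 18 + 3 \cdot 58 = 18 + 174 = 192$)
$K{\left(b \right)} - 488108 = 297 - 488108 = -487811$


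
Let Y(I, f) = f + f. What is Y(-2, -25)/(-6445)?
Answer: 10/1289 ≈ 0.0077580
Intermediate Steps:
Y(I, f) = 2*f
Y(-2, -25)/(-6445) = (2*(-25))/(-6445) = -50*(-1/6445) = 10/1289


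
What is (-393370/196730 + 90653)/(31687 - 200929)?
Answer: -297229522/554916311 ≈ -0.53563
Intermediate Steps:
(-393370/196730 + 90653)/(31687 - 200929) = (-393370*1/196730 + 90653)/(-169242) = (-39337/19673 + 90653)*(-1/169242) = (1783377132/19673)*(-1/169242) = -297229522/554916311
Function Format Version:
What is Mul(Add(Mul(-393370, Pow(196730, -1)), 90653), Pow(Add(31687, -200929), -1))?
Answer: Rational(-297229522, 554916311) ≈ -0.53563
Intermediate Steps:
Mul(Add(Mul(-393370, Pow(196730, -1)), 90653), Pow(Add(31687, -200929), -1)) = Mul(Add(Mul(-393370, Rational(1, 196730)), 90653), Pow(-169242, -1)) = Mul(Add(Rational(-39337, 19673), 90653), Rational(-1, 169242)) = Mul(Rational(1783377132, 19673), Rational(-1, 169242)) = Rational(-297229522, 554916311)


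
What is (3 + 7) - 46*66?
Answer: -3026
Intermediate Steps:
(3 + 7) - 46*66 = 10 - 3036 = -3026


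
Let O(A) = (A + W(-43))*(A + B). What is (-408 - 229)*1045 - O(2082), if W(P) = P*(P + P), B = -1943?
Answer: -1469085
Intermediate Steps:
W(P) = 2*P**2 (W(P) = P*(2*P) = 2*P**2)
O(A) = (-1943 + A)*(3698 + A) (O(A) = (A + 2*(-43)**2)*(A - 1943) = (A + 2*1849)*(-1943 + A) = (A + 3698)*(-1943 + A) = (3698 + A)*(-1943 + A) = (-1943 + A)*(3698 + A))
(-408 - 229)*1045 - O(2082) = (-408 - 229)*1045 - (-7185214 + 2082**2 + 1755*2082) = -637*1045 - (-7185214 + 4334724 + 3653910) = -665665 - 1*803420 = -665665 - 803420 = -1469085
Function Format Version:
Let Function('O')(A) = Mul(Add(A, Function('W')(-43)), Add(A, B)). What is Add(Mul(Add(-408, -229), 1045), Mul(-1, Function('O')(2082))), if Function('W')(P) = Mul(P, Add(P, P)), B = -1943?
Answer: -1469085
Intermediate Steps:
Function('W')(P) = Mul(2, Pow(P, 2)) (Function('W')(P) = Mul(P, Mul(2, P)) = Mul(2, Pow(P, 2)))
Function('O')(A) = Mul(Add(-1943, A), Add(3698, A)) (Function('O')(A) = Mul(Add(A, Mul(2, Pow(-43, 2))), Add(A, -1943)) = Mul(Add(A, Mul(2, 1849)), Add(-1943, A)) = Mul(Add(A, 3698), Add(-1943, A)) = Mul(Add(3698, A), Add(-1943, A)) = Mul(Add(-1943, A), Add(3698, A)))
Add(Mul(Add(-408, -229), 1045), Mul(-1, Function('O')(2082))) = Add(Mul(Add(-408, -229), 1045), Mul(-1, Add(-7185214, Pow(2082, 2), Mul(1755, 2082)))) = Add(Mul(-637, 1045), Mul(-1, Add(-7185214, 4334724, 3653910))) = Add(-665665, Mul(-1, 803420)) = Add(-665665, -803420) = -1469085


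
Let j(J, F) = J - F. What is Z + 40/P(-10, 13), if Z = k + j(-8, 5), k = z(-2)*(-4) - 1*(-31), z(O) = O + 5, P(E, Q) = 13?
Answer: 118/13 ≈ 9.0769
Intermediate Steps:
z(O) = 5 + O
k = 19 (k = (5 - 2)*(-4) - 1*(-31) = 3*(-4) + 31 = -12 + 31 = 19)
Z = 6 (Z = 19 + (-8 - 1*5) = 19 + (-8 - 5) = 19 - 13 = 6)
Z + 40/P(-10, 13) = 6 + 40/13 = 118/13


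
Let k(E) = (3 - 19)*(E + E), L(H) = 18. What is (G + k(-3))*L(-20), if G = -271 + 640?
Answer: 8370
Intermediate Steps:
k(E) = -32*E
G = 369
(G + k(-3))*L(-20) = (369 - 32*(-3))*18 = (369 + 96)*18 = 465*18 = 8370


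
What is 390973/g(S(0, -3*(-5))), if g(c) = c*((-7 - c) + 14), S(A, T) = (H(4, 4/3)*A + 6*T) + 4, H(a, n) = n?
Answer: -390973/8178 ≈ -47.808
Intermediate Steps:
S(A, T) = 4 + 6*T + 4*A/3 (S(A, T) = ((4/3)*A + 6*T) + 4 = ((4*(⅓))*A + 6*T) + 4 = (4*A/3 + 6*T) + 4 = (6*T + 4*A/3) + 4 = 4 + 6*T + 4*A/3)
g(c) = c*(7 - c)
390973/g(S(0, -3*(-5))) = 390973/(((4 + 6*(-3*(-5)) + (4/3)*0)*(7 - (4 + 6*(-3*(-5)) + (4/3)*0)))) = 390973/(((4 + 6*15 + 0)*(7 - (4 + 6*15 + 0)))) = 390973/(((4 + 90 + 0)*(7 - (4 + 90 + 0)))) = 390973/((94*(7 - 1*94))) = 390973/((94*(7 - 94))) = 390973/((94*(-87))) = 390973/(-8178) = 390973*(-1/8178) = -390973/8178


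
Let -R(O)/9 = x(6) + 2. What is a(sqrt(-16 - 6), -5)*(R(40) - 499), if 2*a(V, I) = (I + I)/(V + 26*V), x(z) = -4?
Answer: -2405*I*sqrt(22)/594 ≈ -18.991*I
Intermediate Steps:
a(V, I) = I/(27*V) (a(V, I) = ((I + I)/(V + 26*V))/2 = ((2*I)/((27*V)))/2 = ((2*I)*(1/(27*V)))/2 = (2*I/(27*V))/2 = I/(27*V))
R(O) = 18 (R(O) = -9*(-4 + 2) = -9*(-2) = 18)
a(sqrt(-16 - 6), -5)*(R(40) - 499) = ((1/27)*(-5)/sqrt(-16 - 6))*(18 - 499) = ((1/27)*(-5)/sqrt(-22))*(-481) = ((1/27)*(-5)/(I*sqrt(22)))*(-481) = ((1/27)*(-5)*(-I*sqrt(22)/22))*(-481) = (5*I*sqrt(22)/594)*(-481) = -2405*I*sqrt(22)/594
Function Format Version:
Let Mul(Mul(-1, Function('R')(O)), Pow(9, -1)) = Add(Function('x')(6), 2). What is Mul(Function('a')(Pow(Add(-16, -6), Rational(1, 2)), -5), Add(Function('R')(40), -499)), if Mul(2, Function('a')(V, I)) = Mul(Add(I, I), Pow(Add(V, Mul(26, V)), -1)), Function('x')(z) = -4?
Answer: Mul(Rational(-2405, 594), I, Pow(22, Rational(1, 2))) ≈ Mul(-18.991, I)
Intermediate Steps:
Function('a')(V, I) = Mul(Rational(1, 27), I, Pow(V, -1)) (Function('a')(V, I) = Mul(Rational(1, 2), Mul(Add(I, I), Pow(Add(V, Mul(26, V)), -1))) = Mul(Rational(1, 2), Mul(Mul(2, I), Pow(Mul(27, V), -1))) = Mul(Rational(1, 2), Mul(Mul(2, I), Mul(Rational(1, 27), Pow(V, -1)))) = Mul(Rational(1, 2), Mul(Rational(2, 27), I, Pow(V, -1))) = Mul(Rational(1, 27), I, Pow(V, -1)))
Function('R')(O) = 18 (Function('R')(O) = Mul(-9, Add(-4, 2)) = Mul(-9, -2) = 18)
Mul(Function('a')(Pow(Add(-16, -6), Rational(1, 2)), -5), Add(Function('R')(40), -499)) = Mul(Mul(Rational(1, 27), -5, Pow(Pow(Add(-16, -6), Rational(1, 2)), -1)), Add(18, -499)) = Mul(Mul(Rational(1, 27), -5, Pow(Pow(-22, Rational(1, 2)), -1)), -481) = Mul(Mul(Rational(1, 27), -5, Pow(Mul(I, Pow(22, Rational(1, 2))), -1)), -481) = Mul(Mul(Rational(1, 27), -5, Mul(Rational(-1, 22), I, Pow(22, Rational(1, 2)))), -481) = Mul(Mul(Rational(5, 594), I, Pow(22, Rational(1, 2))), -481) = Mul(Rational(-2405, 594), I, Pow(22, Rational(1, 2)))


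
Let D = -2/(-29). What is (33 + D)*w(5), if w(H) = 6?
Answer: 5754/29 ≈ 198.41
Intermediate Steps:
D = 2/29 (D = -2*(-1/29) = 2/29 ≈ 0.068966)
(33 + D)*w(5) = (33 + 2/29)*6 = (959/29)*6 = 5754/29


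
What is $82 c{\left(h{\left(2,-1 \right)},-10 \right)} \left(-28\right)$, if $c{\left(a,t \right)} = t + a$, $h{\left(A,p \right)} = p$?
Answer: $25256$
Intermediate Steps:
$c{\left(a,t \right)} = a + t$
$82 c{\left(h{\left(2,-1 \right)},-10 \right)} \left(-28\right) = 82 \left(-1 - 10\right) \left(-28\right) = 82 \left(-11\right) \left(-28\right) = \left(-902\right) \left(-28\right) = 25256$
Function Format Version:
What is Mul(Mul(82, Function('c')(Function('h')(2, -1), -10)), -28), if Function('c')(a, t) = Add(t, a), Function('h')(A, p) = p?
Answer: 25256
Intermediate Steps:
Function('c')(a, t) = Add(a, t)
Mul(Mul(82, Function('c')(Function('h')(2, -1), -10)), -28) = Mul(Mul(82, Add(-1, -10)), -28) = Mul(Mul(82, -11), -28) = Mul(-902, -28) = 25256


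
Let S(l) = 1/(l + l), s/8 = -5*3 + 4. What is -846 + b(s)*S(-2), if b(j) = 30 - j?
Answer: -1751/2 ≈ -875.50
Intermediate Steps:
s = -88 (s = 8*(-5*3 + 4) = 8*(-15 + 4) = 8*(-11) = -88)
S(l) = 1/(2*l)
-846 + b(s)*S(-2) = -846 + (30 - 1*(-88))*((½)/(-2)) = -846 + (30 + 88)*((½)*(-½)) = -846 + 118*(-¼) = -846 - 59/2 = -1751/2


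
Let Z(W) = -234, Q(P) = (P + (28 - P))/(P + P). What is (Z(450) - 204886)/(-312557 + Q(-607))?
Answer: 124507840/189722113 ≈ 0.65626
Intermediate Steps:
Q(P) = 14/P (Q(P) = 28/((2*P)) = 28*(1/(2*P)) = 14/P)
(Z(450) - 204886)/(-312557 + Q(-607)) = (-234 - 204886)/(-312557 + 14/(-607)) = -205120/(-312557 + 14*(-1/607)) = -205120/(-312557 - 14/607) = -205120/(-189722113/607) = -205120*(-607/189722113) = 124507840/189722113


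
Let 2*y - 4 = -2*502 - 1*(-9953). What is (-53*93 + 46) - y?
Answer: -18719/2 ≈ -9359.5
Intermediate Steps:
y = 8953/2 (y = 2 + (-2*502 - 1*(-9953))/2 = 2 + (-1004 + 9953)/2 = 2 + (½)*8949 = 2 + 8949/2 = 8953/2 ≈ 4476.5)
(-53*93 + 46) - y = (-53*93 + 46) - 1*8953/2 = (-4929 + 46) - 8953/2 = -4883 - 8953/2 = -18719/2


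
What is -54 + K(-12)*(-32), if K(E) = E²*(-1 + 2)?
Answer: -4662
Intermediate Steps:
K(E) = E² (K(E) = E²*1 = E²)
-54 + K(-12)*(-32) = -54 + (-12)²*(-32) = -54 + 144*(-32) = -54 - 4608 = -4662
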